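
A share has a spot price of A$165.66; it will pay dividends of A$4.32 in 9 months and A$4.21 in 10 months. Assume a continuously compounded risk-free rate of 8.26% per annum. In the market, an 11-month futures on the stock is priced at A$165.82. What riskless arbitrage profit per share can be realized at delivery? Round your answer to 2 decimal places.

A$4.25 per share

PV(dividends) I = 4.32·e^(−0.0826·9/12) + 4.21·e^(−0.0826·10/12) = 7.9905
Fair futures F* = (S − I)·e^(rT) = (165.66 − 7.9905)·e^0.075717 = 157.6695 × 1.078657 = 170.0713
Market A$165.82 < fair 170.0713: forward underpriced → reverse cash-and-carry (short the stock, invest proceeds at r, pay the dividends, go long the forward).
Profit at T = |F_mkt − F*| = |165.82 − 170.0713| = A$4.25 per share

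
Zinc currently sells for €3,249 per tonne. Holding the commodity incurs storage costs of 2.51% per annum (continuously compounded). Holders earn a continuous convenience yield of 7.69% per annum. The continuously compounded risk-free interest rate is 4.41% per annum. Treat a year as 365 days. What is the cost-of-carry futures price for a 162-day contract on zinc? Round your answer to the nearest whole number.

Net carry = r + u − y = 0.0441 + 0.0251 − 0.0769 = -0.0077
F = S·e^((r+u−y)T) = 3249 · e^(-0.0077 × 162/365) = 3249 · e^-0.003418
= 3249 × 0.996588 = €3,238 per tonne

€3,238 per tonne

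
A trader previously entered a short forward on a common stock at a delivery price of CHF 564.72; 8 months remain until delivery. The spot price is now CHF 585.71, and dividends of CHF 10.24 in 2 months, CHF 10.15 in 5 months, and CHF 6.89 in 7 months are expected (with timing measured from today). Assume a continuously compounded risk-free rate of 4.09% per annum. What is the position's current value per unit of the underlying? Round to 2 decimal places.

PV(remaining dividends) I = 10.24·e^(−0.0409·2/12) + 10.15·e^(−0.0409·5/12) + 6.89·e^(−0.0409·7/12) = 26.8765
Current forward F = (S − I)·e^(rT) = (585.71 − 26.8765)·e^(0.0409·8/12) = 558.8335 × 1.027642 = 574.2808
Value (long) = (F − K)·e^(−rT) = (574.2808 − 564.72) × 0.973102 = 9.3036
Short position value = −(long value) = -CHF 9.30

-CHF 9.30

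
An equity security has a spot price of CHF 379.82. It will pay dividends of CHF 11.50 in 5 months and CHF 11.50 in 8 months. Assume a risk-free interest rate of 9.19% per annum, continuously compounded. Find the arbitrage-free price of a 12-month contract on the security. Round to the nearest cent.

CHF 392.39

PV(dividends) I = 11.50·e^(−0.0919·5/12) + 11.50·e^(−0.0919·8/12)
I = 11.0680 + 10.8166 = 21.8846
F = (S − I)·e^(rT) = (379.82 − 21.8846) · e^(0.0919·12/12)
= 357.9354 · e^0.091900 = 357.9354 × 1.096255 = CHF 392.39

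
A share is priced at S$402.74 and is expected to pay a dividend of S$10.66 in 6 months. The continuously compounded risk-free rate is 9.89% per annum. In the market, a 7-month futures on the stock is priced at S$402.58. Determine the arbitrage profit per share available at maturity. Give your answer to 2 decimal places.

S$13.33 per share

PV(dividends) I = 10.66·e^(−0.0989·6/12) = 10.1457
Fair futures F* = (S − I)·e^(rT) = (402.74 − 10.1457)·e^0.057692 = 392.5943 × 1.059389 = 415.9101
Market S$402.58 < fair 415.9101: forward underpriced → reverse cash-and-carry (short the stock, invest proceeds at r, pay the dividends, go long the forward).
Profit at T = |F_mkt − F*| = |402.58 − 415.9101| = S$13.33 per share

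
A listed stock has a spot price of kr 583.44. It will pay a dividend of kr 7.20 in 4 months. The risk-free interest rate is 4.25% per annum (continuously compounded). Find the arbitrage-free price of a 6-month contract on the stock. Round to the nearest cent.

PV(dividends) I = 7.20·e^(−0.0425·4/12)
I = 7.0987
F = (S − I)·e^(rT) = (583.44 − 7.0987) · e^(0.0425·6/12)
= 576.3413 · e^0.021250 = 576.3413 × 1.021477 = kr 588.72

kr 588.72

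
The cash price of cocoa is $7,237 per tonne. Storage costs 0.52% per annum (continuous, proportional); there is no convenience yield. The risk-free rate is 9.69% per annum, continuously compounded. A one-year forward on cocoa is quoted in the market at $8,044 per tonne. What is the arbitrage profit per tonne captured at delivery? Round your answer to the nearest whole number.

$29 per tonne

Fair forward: F* = S·e^(carry·T), with carry = (r + u) = 0.0969 + 0.0052 = 0.1021
F* = 7237 · e^(0.1021 × 12/12) = 7237 · e^0.102100 = 7237 × 1.107494 = $8014.9341
Market $8044 > fair $8014.9341: forward overpriced → cash-and-carry (buy spot, short the forward).
At maturity, profit = |F_mkt − F*| = |8044 − 8014.9341| = $29 per tonne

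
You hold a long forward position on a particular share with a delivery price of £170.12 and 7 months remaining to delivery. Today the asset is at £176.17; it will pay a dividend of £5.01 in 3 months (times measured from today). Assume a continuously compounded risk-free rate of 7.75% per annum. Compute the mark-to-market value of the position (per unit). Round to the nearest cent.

PV(remaining dividends) I = 5.01·e^(−0.0775·3/12) = 4.9139
Current forward F = (S − I)·e^(rT) = (176.17 − 4.9139)·e^(0.0775·7/12) = 171.2561 × 1.046246 = 179.1760
Value (long) = (F − K)·e^(−rT) = (179.1760 − 170.12) × 0.955798 = 8.6557
Value = £8.66

£8.66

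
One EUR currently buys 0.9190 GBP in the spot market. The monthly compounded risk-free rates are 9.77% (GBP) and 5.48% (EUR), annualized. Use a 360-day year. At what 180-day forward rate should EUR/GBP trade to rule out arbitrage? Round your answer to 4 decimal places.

By covered interest parity, F = S · (1+r_GBP/12)^(12T) / (1+r_EUR/12)^(12T)
= 0.9190 × 1.049855 / 1.027715 = 0.9190 × 1.021543
F = 0.9388 GBP per EUR

0.9388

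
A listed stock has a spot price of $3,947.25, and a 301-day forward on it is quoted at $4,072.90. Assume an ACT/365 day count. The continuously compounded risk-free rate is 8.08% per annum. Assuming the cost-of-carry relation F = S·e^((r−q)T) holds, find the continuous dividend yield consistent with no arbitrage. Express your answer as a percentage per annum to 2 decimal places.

From F = S·e^((r−q)T): (r − q) = ln(F/S)/T
ln(4072.90/3947.25) = ln(1.031832) = 0.031336
(r − q) = 0.031336 / (301/365) = 0.037999
q = r − ln(F/S)/T = 0.0808 − 0.037999 = 0.042801
q = 4.28%

4.28%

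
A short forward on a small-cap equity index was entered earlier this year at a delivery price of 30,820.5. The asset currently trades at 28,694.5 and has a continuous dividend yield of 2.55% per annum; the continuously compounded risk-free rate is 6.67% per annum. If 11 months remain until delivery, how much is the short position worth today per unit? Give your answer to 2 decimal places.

Current fair forward for the remaining 11 months: F = S·e^((r − q)·T), (r − q) = 0.0667 − 0.0255 = 0.0412
F = 28694.5 · e^(0.0412 × 11/12) = 28694.5 × 1.03848889 = 29798.9195
Value of long forward = (F − K)·e^(−rT) = (29798.9195 − 30820.5) · e^(−0.0667·11/12)
= -1021.5805 × 0.94068997 = -960.99
Short position value = −(long value) = 960.99

960.99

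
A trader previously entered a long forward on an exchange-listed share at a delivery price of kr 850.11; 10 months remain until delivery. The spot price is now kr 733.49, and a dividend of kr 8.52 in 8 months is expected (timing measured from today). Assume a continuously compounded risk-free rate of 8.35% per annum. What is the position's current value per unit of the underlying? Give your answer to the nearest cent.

-kr 67.54

PV(remaining dividends) I = 8.52·e^(−0.0835·8/12) = 8.0587
Current forward F = (S − I)·e^(rT) = (733.49 − 8.0587)·e^(0.0835·10/12) = 725.4313 × 1.072061 = 777.7066
Value (long) = (F − K)·e^(−rT) = (777.7066 − 850.11) × 0.932782 = -67.5366
Value = -kr 67.54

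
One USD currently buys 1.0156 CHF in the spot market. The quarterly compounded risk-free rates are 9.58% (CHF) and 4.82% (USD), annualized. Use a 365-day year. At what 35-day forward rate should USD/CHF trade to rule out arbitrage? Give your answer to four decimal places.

1.0202

By covered interest parity, F = S · (1+r_CHF/4)^(4T) / (1+r_USD/4)^(4T)
= 1.0156 × 1.009119 / 1.004605 = 1.0156 × 1.004493
F = 1.0202 CHF per USD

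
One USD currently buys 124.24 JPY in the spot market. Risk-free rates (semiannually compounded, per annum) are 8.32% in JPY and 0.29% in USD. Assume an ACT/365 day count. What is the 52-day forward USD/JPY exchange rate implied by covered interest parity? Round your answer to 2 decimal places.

125.64

By covered interest parity, F = S · (1+r_JPY/2)^(2T) / (1+r_USD/2)^(2T)
= 124.24 × 1.011681 / 1.000413 = 124.24 × 1.011263
F = 125.64 JPY per USD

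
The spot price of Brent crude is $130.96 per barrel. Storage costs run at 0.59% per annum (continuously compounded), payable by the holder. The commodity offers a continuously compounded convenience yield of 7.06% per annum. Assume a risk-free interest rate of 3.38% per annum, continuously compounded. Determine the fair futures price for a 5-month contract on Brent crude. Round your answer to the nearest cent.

$129.28 per barrel

Net carry = r + u − y = 0.0338 + 0.0059 − 0.0706 = -0.0309
F = S·e^((r+u−y)T) = 130.96 · e^(-0.0309 × 5/12) = 130.96 · e^-0.012875
= 130.96 × 0.987208 = $129.28 per barrel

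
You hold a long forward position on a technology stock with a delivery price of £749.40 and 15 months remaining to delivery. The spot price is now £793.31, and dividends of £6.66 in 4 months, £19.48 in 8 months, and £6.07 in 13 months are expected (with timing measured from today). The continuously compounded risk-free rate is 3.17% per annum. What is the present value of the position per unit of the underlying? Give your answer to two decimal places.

PV(remaining dividends) I = 6.66·e^(−0.0317·4/12) + 19.48·e^(−0.0317·8/12) + 6.07·e^(−0.0317·13/12) = 31.5277
Current forward F = (S − I)·e^(rT) = (793.31 − 31.5277)·e^(0.0317·15/12) = 761.7823 × 1.040421 = 792.5743
Value (long) = (F − K)·e^(−rT) = (792.5743 − 749.40) × 0.961150 = 41.4970
Value = £41.50

£41.50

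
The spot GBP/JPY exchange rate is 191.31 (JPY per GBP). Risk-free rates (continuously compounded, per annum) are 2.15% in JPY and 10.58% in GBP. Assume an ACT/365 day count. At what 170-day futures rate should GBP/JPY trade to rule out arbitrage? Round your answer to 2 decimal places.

F = S·e^((r_JPY − r_GBP)T) = 191.31 · e^((0.0215 − 0.1058) × 170/365)
= 191.31 · e^-0.039263 = 191.31 × 0.961498
F = 183.94 JPY per GBP

183.94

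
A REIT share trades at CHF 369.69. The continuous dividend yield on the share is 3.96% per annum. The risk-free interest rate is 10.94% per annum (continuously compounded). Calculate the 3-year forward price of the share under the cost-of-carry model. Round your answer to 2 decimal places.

CHF 455.80

F = S·e^((r − q)T) = 369.69 · e^((0.1094 − 0.0396) × 3)
= 369.69 · e^0.209400 = 369.69 × 1.232938
F = CHF 455.80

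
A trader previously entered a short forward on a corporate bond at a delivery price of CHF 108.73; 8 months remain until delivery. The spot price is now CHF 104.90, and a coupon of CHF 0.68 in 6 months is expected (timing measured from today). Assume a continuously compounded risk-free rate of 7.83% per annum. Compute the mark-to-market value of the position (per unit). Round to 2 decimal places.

-CHF 1.05

PV(remaining coupons) I = 0.68·e^(−0.0783·6/12) = 0.6539
Current forward F = (S − I)·e^(rT) = (104.90 − 0.6539)·e^(0.0783·8/12) = 104.2461 × 1.053586 = 109.8322
Value (long) = (F − K)·e^(−rT) = (109.8322 − 108.73) × 0.949139 = 1.0461
Short position value = −(long value) = -CHF 1.05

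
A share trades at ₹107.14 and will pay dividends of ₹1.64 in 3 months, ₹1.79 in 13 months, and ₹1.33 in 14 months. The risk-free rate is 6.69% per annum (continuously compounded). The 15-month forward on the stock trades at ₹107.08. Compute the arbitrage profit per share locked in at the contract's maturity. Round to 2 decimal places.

PV(dividends) I = 1.64·e^(−0.0669·3/12) + 1.79·e^(−0.0669·13/12) + 1.33·e^(−0.0669·14/12) = 4.5078
Fair forward F* = (S − I)·e^(rT) = (107.14 − 4.5078)·e^0.083625 = 102.6322 × 1.087221 = 111.5839
Market ₹107.08 < fair 111.5839: forward underpriced → reverse cash-and-carry (short the stock, invest proceeds at r, pay the dividends, go long the forward).
Profit at T = |F_mkt − F*| = |107.08 − 111.5839| = ₹4.50 per share

₹4.50 per share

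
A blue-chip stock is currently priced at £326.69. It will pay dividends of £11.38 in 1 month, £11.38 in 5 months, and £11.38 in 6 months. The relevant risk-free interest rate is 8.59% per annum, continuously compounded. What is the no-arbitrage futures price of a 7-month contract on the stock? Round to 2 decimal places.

£308.59

PV(dividends) I = 11.38·e^(−0.0859·1/12) + 11.38·e^(−0.0859·5/12) + 11.38·e^(−0.0859·6/12)
I = 11.2988 + 10.9799 + 10.9016 = 33.1803
F = (S − I)·e^(rT) = (326.69 − 33.1803) · e^(0.0859·7/12)
= 293.5097 · e^0.050108 = 293.5097 × 1.051385 = £308.59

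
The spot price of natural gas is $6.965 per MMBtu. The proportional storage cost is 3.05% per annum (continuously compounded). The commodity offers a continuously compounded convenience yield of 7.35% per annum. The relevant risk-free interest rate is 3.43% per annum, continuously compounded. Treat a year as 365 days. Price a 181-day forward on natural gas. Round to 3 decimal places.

$6.935 per MMBtu

Net carry = r + u − y = 0.0343 + 0.0305 − 0.0735 = -0.0087
F = S·e^((r+u−y)T) = 6.965 · e^(-0.0087 × 181/365) = 6.965 · e^-0.004314
= 6.965 × 0.995695 = $6.935 per MMBtu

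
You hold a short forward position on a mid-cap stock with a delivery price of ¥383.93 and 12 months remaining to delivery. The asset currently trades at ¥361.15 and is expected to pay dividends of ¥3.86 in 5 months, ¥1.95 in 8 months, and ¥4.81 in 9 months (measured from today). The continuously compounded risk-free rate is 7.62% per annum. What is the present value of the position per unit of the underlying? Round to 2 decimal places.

¥4.75

PV(remaining dividends) I = 3.86·e^(−0.0762·5/12) + 1.95·e^(−0.0762·8/12) + 4.81·e^(−0.0762·9/12) = 10.1356
Current forward F = (S − I)·e^(rT) = (361.15 − 10.1356)·e^(0.0762·12/12) = 351.0144 × 1.079178 = 378.8070
Value (long) = (F − K)·e^(−rT) = (378.8070 − 383.93) × 0.926631 = -4.7471
Short position value = −(long value) = ¥4.75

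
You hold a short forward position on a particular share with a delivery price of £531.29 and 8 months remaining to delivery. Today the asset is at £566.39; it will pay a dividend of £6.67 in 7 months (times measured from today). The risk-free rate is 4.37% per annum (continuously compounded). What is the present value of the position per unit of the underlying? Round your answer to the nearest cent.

PV(remaining dividends) I = 6.67·e^(−0.0437·7/12) = 6.5021
Current forward F = (S − I)·e^(rT) = (566.39 − 6.5021)·e^(0.0437·8/12) = 559.8879 × 1.029562 = 576.4393
Value (long) = (F − K)·e^(−rT) = (576.4393 − 531.29) × 0.971287 = 43.8529
Short position value = −(long value) = -£43.85

-£43.85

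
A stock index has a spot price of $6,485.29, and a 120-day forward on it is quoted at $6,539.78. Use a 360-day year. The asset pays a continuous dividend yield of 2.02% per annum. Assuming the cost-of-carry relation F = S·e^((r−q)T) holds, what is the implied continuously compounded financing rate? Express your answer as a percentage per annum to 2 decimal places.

From F = S·e^((r−q)T): (r − q) = ln(F/S)/T
ln(6539.78/6485.29) = ln(1.008402) = 0.008367
(r − q) = 0.008367 / (120/360) = 0.025101
r = ln(F/S)/T + q = 0.025101 + 0.0202 = 0.045301
r = 4.53%

4.53%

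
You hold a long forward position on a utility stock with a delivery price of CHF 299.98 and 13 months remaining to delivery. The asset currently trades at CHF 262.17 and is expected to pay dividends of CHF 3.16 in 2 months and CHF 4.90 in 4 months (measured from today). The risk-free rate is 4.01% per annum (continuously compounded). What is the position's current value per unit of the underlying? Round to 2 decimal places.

-CHF 33.03

PV(remaining dividends) I = 3.16·e^(−0.0401·2/12) + 4.90·e^(−0.0401·4/12) = 7.9739
Current forward F = (S − I)·e^(rT) = (262.17 − 7.9739)·e^(0.0401·13/12) = 254.1961 × 1.044399 = 265.4822
Value (long) = (F − K)·e^(−rT) = (265.4822 − 299.98) × 0.957488 = -33.0312
Value = -CHF 33.03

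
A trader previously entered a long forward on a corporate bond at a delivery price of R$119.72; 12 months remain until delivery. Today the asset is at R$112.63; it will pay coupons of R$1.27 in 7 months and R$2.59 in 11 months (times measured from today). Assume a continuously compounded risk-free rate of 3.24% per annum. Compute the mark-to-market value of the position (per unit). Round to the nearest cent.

PV(remaining coupons) I = 1.27·e^(−0.0324·7/12) + 2.59·e^(−0.0324·11/12) = 3.7604
Current forward F = (S − I)·e^(rT) = (112.63 − 3.7604)·e^(0.0324·12/12) = 108.8696 × 1.032931 = 112.4548
Value (long) = (F − K)·e^(−rT) = (112.4548 − 119.72) × 0.968119 = -7.0336
Value = -R$7.03

-R$7.03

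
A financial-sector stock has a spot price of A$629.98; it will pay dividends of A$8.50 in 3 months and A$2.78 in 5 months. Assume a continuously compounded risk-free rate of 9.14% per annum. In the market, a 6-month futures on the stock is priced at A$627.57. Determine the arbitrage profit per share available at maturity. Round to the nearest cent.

A$20.37 per share

PV(dividends) I = 8.50·e^(−0.0914·3/12) + 2.78·e^(−0.0914·5/12) = 10.9841
Fair futures F* = (S − I)·e^(rT) = (629.98 − 10.9841)·e^0.045700 = 618.9959 × 1.046760 = 647.9401
Market A$627.57 < fair 647.9401: forward underpriced → reverse cash-and-carry (short the stock, invest proceeds at r, pay the dividends, go long the forward).
Profit at T = |F_mkt − F*| = |627.57 − 647.9401| = A$20.37 per share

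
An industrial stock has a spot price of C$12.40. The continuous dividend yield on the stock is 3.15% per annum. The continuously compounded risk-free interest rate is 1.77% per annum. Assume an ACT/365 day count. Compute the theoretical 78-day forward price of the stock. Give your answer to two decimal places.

F = S·e^((r − q)T) = 12.40 · e^((0.0177 − 0.0315) × 78/365)
= 12.40 · e^-0.002949 = 12.40 × 0.997055
F = C$12.36

C$12.36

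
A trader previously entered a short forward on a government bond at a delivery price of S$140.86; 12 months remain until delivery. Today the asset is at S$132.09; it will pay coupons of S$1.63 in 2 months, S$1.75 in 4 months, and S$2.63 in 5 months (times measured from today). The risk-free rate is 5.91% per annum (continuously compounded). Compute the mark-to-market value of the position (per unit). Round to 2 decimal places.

S$6.58

PV(remaining coupons) I = 1.63·e^(−0.0591·2/12) + 1.75·e^(−0.0591·4/12) + 2.63·e^(−0.0591·5/12) = 5.8959
Current forward F = (S − I)·e^(rT) = (132.09 − 5.8959)·e^(0.0591·12/12) = 126.1941 × 1.060881 = 133.8769
Value (long) = (F − K)·e^(−rT) = (133.8769 − 140.86) × 0.942613 = -6.5824
Short position value = −(long value) = S$6.58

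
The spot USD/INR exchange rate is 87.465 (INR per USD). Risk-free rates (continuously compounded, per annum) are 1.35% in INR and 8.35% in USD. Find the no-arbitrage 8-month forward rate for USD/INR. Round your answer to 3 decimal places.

F = S·e^((r_INR − r_USD)T) = 87.465 · e^((0.0135 − 0.0835) × 8/12)
= 87.465 · e^-0.046667 = 87.465 × 0.954405
F = 83.477 INR per USD

83.477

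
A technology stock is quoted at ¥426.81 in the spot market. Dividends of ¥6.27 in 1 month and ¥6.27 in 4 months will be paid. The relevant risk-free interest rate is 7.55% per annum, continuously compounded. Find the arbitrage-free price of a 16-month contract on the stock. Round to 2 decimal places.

PV(dividends) I = 6.27·e^(−0.0755·1/12) + 6.27·e^(−0.0755·4/12)
I = 6.2307 + 6.1142 = 12.3449
F = (S − I)·e^(rT) = (426.81 − 12.3449) · e^(0.0755·16/12)
= 414.4651 · e^0.100667 = 414.4651 × 1.105908 = ¥458.36

¥458.36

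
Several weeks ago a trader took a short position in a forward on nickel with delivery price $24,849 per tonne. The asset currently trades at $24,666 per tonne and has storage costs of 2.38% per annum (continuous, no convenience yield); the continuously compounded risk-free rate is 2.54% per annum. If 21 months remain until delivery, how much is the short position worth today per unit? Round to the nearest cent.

-$1946.38 per tonne

Current fair forward for the remaining 21 months: F = S·e^((r + u)·T), (r + u) = 0.0254 + 0.0238 = 0.0492
F = 24666 · e^(0.0492 × 21/12) = 24666 × 1.08991531 = 26883.8510
Value of long forward = (F − K)·e^(−rT) = (26883.8510 − 24849) · e^(−0.0254·21/12)
= 2034.8510 × 0.95652343 = 1946.38
Short position value = −(long value) = -$1946.38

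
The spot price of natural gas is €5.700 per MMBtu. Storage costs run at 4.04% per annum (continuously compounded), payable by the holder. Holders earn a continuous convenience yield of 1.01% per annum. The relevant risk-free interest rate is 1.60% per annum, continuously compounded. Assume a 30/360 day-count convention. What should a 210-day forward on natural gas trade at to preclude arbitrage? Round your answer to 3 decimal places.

Net carry = r + u − y = 0.0160 + 0.0404 − 0.0101 = 0.0463
F = S·e^((r+u−y)T) = 5.700 · e^(0.0463 × 210/360) = 5.700 · e^0.027008
= 5.700 × 1.027376 = €5.856 per MMBtu

€5.856 per MMBtu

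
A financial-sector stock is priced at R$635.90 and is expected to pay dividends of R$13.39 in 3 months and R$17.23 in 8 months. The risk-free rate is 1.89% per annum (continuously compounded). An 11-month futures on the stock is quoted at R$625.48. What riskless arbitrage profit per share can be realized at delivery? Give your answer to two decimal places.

PV(dividends) I = 13.39·e^(−0.0189·3/12) + 17.23·e^(−0.0189·8/12) = 30.3411
Fair futures F* = (S − I)·e^(rT) = (635.90 − 30.3411)·e^0.017325 = 605.5589 × 1.017476 = 616.1416
Market R$625.48 > fair 616.1416: forward overpriced → cash-and-carry (borrow at r, buy the stock and collect the dividends, short the forward).
Profit at T = |F_mkt − F*| = |625.48 − 616.1416| = R$9.34 per share

R$9.34 per share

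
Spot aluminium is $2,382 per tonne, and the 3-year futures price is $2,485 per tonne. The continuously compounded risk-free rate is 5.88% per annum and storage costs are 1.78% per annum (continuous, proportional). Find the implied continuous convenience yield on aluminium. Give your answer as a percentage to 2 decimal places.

F = S·e^((r+u−y)T) ⇒ (r+u−y) = ln(F/S)/T
ln(2485/2382) = 0.042332; /T ⇒ 0.014111
y = r + u − ln(F/S)/T = 0.0588 + 0.0178 − 0.014111 = 0.062489
y = 6.25%

6.25%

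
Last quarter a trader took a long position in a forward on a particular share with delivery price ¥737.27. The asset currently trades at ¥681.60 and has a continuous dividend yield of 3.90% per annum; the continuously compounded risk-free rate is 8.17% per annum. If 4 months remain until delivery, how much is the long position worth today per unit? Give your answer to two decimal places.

-¥44.67

Current fair forward for the remaining 4 months: F = S·e^((r − q)·T), (r − q) = 0.0817 − 0.0390 = 0.0427
F = 681.60 · e^(0.0427 × 4/12) = 681.60 × 1.014335 = 691.3707
Value of long forward = (F − K)·e^(−rT) = (691.3707 − 737.27) · e^(−0.0817·4/12)
= -45.8993 × 0.973134 = -44.67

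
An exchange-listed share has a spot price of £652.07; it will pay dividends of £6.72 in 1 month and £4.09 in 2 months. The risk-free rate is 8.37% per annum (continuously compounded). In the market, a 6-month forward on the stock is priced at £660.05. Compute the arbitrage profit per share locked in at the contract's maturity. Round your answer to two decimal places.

PV(dividends) I = 6.72·e^(−0.0837·1/12) + 4.09·e^(−0.0837·2/12) = 10.7066
Fair forward F* = (S − I)·e^(rT) = (652.07 − 10.7066)·e^0.041850 = 641.3634 × 1.042738 = 668.7740
Market £660.05 < fair 668.7740: forward underpriced → reverse cash-and-carry (short the stock, invest proceeds at r, pay the dividends, go long the forward).
Profit at T = |F_mkt − F*| = |660.05 − 668.7740| = £8.72 per share

£8.72 per share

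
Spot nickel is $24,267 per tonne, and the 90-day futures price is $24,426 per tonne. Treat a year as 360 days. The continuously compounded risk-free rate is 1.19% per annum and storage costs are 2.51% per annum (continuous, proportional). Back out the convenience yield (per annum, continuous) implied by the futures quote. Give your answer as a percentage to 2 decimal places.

F = S·e^((r+u−y)T) ⇒ (r+u−y) = ln(F/S)/T
ln(24426/24267) = 0.006531; /T ⇒ 0.026124
y = r + u − ln(F/S)/T = 0.0119 + 0.0251 − 0.026124 = 0.010876
y = 1.09%

1.09%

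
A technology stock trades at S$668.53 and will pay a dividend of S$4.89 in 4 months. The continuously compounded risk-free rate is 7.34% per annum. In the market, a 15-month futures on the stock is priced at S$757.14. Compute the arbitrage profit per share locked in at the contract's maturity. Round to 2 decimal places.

S$29.60 per share

PV(dividends) I = 4.89·e^(−0.0734·4/12) = 4.7718
Fair futures F* = (S − I)·e^(rT) = (668.53 − 4.7718)·e^0.091750 = 663.7582 × 1.096091 = 727.5394
Market S$757.14 > fair 727.5394: forward overpriced → cash-and-carry (borrow at r, buy the stock and collect the dividends, short the forward).
Profit at T = |F_mkt − F*| = |757.14 − 727.5394| = S$29.60 per share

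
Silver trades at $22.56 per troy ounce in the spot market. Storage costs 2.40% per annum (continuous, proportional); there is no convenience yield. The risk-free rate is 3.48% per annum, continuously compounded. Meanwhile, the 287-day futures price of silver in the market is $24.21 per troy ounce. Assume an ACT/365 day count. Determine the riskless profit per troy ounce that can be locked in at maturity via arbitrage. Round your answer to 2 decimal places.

Fair futures: F* = S·e^(carry·T), with carry = (r + u) = 0.0348 + 0.0240 = 0.0588
F* = 22.56 · e^(0.0588 × 287/365) = 22.56 · e^0.046235 = 22.56 × 1.047321 = $23.6276
Market $24.21 > fair $23.6276: forward overpriced → cash-and-carry (buy spot, short the forward).
At maturity, profit = |F_mkt − F*| = |24.21 − 23.6276| = $0.58 per troy ounce

$0.58 per troy ounce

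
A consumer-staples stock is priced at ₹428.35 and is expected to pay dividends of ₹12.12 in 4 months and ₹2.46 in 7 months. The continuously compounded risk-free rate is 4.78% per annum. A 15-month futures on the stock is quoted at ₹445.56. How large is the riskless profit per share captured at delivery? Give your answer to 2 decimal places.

PV(dividends) I = 12.12·e^(−0.0478·4/12) + 2.46·e^(−0.0478·7/12) = 14.3208
Fair futures F* = (S − I)·e^(rT) = (428.35 − 14.3208)·e^0.059750 = 414.0292 × 1.061571 = 439.5214
Market ₹445.56 > fair 439.5214: forward overpriced → cash-and-carry (borrow at r, buy the stock and collect the dividends, short the forward).
Profit at T = |F_mkt − F*| = |445.56 − 439.5214| = ₹6.04 per share

₹6.04 per share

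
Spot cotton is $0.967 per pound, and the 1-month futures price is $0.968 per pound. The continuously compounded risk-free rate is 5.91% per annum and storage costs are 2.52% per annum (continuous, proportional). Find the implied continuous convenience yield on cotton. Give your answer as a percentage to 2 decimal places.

7.19%

F = S·e^((r+u−y)T) ⇒ (r+u−y) = ln(F/S)/T
ln(0.968/0.967) = 0.001034; /T ⇒ 0.012408
y = r + u − ln(F/S)/T = 0.0591 + 0.0252 − 0.012408 = 0.071892
y = 7.19%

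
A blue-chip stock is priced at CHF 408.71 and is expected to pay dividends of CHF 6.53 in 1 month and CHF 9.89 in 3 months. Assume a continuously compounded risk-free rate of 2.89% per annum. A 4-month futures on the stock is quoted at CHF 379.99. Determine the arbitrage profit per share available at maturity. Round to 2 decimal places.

PV(dividends) I = 6.53·e^(−0.0289·1/12) + 9.89·e^(−0.0289·3/12) = 16.3331
Fair futures F* = (S − I)·e^(rT) = (408.71 − 16.3331)·e^0.009633 = 392.3769 × 1.009680 = 396.1751
Market CHF 379.99 < fair 396.1751: forward underpriced → reverse cash-and-carry (short the stock, invest proceeds at r, pay the dividends, go long the forward).
Profit at T = |F_mkt − F*| = |379.99 − 396.1751| = CHF 16.19 per share

CHF 16.19 per share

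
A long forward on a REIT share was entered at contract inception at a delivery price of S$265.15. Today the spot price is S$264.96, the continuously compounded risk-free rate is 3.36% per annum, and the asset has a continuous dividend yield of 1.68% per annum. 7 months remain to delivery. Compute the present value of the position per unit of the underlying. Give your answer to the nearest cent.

S$2.37

Current fair forward for the remaining 7 months: F = S·e^((r − q)·T), (r − q) = 0.0336 − 0.0168 = 0.0168
F = 264.96 · e^(0.0168 × 7/12) = 264.96 × 1.009848 = 267.5693
Value of long forward = (F − K)·e^(−rT) = (267.5693 − 265.15) · e^(−0.0336·7/12)
= 2.4193 × 0.980591 = 2.37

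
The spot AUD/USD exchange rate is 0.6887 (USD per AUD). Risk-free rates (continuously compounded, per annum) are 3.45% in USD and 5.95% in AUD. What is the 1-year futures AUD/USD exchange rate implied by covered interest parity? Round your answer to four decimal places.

F = S·e^((r_USD − r_AUD)T) = 0.6887 · e^((0.0345 − 0.0595) × 1)
= 0.6887 · e^-0.025000 = 0.6887 × 0.975310
F = 0.6717 USD per AUD

0.6717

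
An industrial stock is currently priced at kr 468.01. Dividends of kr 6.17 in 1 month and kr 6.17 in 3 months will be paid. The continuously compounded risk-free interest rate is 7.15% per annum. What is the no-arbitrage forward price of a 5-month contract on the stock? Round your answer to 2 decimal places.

PV(dividends) I = 6.17·e^(−0.0715·1/12) + 6.17·e^(−0.0715·3/12)
I = 6.1333 + 6.0607 = 12.1940
F = (S − I)·e^(rT) = (468.01 − 12.1940) · e^(0.0715·5/12)
= 455.8160 · e^0.029792 = 455.8160 × 1.030240 = kr 469.60

kr 469.60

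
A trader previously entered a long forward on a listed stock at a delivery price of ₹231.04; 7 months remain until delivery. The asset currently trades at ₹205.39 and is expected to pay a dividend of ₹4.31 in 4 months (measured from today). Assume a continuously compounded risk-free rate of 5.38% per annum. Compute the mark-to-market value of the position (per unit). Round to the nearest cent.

-₹22.75

PV(remaining dividends) I = 4.31·e^(−0.0538·4/12) = 4.2334
Current forward F = (S − I)·e^(rT) = (205.39 − 4.2334)·e^(0.0538·7/12) = 201.1566 × 1.031881 = 207.5697
Value (long) = (F − K)·e^(−rT) = (207.5697 − 231.04) × 0.969104 = -22.7452
Value = -₹22.75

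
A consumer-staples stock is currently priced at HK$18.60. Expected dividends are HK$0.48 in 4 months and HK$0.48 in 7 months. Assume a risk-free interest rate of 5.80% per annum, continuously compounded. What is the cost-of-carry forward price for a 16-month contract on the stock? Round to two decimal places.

PV(dividends) I = 0.48·e^(−0.0580·4/12) + 0.48·e^(−0.0580·7/12)
I = 0.4708 + 0.4640 = 0.9348
F = (S − I)·e^(rT) = (18.60 − 0.9348) · e^(0.0580·16/12)
= 17.6652 · e^0.077333 = 17.6652 × 1.080402 = HK$19.09

HK$19.09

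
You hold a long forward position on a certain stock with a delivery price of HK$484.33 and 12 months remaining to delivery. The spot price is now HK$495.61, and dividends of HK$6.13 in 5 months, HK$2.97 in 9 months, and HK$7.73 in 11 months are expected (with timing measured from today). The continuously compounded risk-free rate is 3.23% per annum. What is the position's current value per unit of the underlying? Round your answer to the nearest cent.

HK$10.22

PV(remaining dividends) I = 6.13·e^(−0.0323·5/12) + 2.97·e^(−0.0323·9/12) + 7.73·e^(−0.0323·11/12) = 16.4515
Current forward F = (S − I)·e^(rT) = (495.61 − 16.4515)·e^(0.0323·12/12) = 479.1585 × 1.032827 = 494.8878
Value (long) = (F − K)·e^(−rT) = (494.8878 − 484.33) × 0.968216 = 10.2222
Value = HK$10.22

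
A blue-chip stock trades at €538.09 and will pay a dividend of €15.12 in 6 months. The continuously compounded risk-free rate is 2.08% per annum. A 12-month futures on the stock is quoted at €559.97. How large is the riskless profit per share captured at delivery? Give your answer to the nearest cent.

€25.85 per share

PV(dividends) I = 15.12·e^(−0.0208·6/12) = 14.9636
Fair futures F* = (S − I)·e^(rT) = (538.09 − 14.9636)·e^0.020800 = 523.1264 × 1.021018 = 534.1215
Market €559.97 > fair 534.1215: forward overpriced → cash-and-carry (borrow at r, buy the stock and collect the dividends, short the forward).
Profit at T = |F_mkt − F*| = |559.97 − 534.1215| = €25.85 per share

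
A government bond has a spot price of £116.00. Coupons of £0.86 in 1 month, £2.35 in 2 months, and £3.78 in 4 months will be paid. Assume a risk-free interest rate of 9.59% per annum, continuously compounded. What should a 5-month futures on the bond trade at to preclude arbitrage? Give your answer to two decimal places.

PV(coupons) I = 0.86·e^(−0.0959·1/12) + 2.35·e^(−0.0959·2/12) + 3.78·e^(−0.0959·4/12)
I = 0.8532 + 2.3127 + 3.6611 = 6.8270
F = (S − I)·e^(rT) = (116.00 − 6.8270) · e^(0.0959·5/12)
= 109.1730 · e^0.039958 = 109.1730 × 1.040767 = £113.62

£113.62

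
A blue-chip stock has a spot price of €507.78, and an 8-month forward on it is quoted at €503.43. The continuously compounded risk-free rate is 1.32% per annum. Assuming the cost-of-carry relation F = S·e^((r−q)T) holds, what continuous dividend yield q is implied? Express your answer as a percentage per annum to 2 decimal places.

2.61%

From F = S·e^((r−q)T): (r − q) = ln(F/S)/T
ln(503.43/507.78) = ln(0.991433) = -0.008604
(r − q) = -0.008604 / (8/12) = -0.012906
q = r − ln(F/S)/T = 0.0132 + 0.012906 = 0.026106
q = 2.61%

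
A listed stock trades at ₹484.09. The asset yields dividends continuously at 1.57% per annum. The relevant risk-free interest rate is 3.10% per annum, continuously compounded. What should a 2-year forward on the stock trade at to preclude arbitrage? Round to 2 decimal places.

F = S·e^((r − q)T) = 484.09 · e^((0.0310 − 0.0157) × 2)
= 484.09 · e^0.030600 = 484.09 × 1.031073
F = ₹499.13

₹499.13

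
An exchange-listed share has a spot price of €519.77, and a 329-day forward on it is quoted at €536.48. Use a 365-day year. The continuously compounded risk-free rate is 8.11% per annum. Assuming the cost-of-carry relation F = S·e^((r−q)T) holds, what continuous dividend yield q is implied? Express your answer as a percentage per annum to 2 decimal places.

From F = S·e^((r−q)T): (r − q) = ln(F/S)/T
ln(536.48/519.77) = ln(1.032149) = 0.031643
(r − q) = 0.031643 / (329/365) = 0.035105
q = r − ln(F/S)/T = 0.0811 − 0.035105 = 0.045995
q = 4.60%

4.60%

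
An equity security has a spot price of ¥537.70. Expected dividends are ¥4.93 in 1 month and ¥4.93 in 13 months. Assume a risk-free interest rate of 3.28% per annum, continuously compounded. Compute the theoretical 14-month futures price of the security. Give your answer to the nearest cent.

PV(dividends) I = 4.93·e^(−0.0328·1/12) + 4.93·e^(−0.0328·13/12)
I = 4.9165 + 4.7579 = 9.6744
F = (S − I)·e^(rT) = (537.70 − 9.6744) · e^(0.0328·14/12)
= 528.0256 · e^0.038267 = 528.0256 × 1.039009 = ¥548.62

¥548.62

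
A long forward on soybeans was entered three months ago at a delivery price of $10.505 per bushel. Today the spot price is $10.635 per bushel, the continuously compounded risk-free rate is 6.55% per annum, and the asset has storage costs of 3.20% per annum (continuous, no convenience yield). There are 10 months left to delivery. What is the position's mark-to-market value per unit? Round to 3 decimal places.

Current fair forward for the remaining 10 months: F = S·e^((r + u)·T), (r + u) = 0.0655 + 0.0320 = 0.0975
F = 10.635 · e^(0.0975 × 10/12) = 10.635 × 1.084642 = 11.5352
Value of long forward = (F − K)·e^(−rT) = (11.5352 − 10.505) · e^(−0.0655·10/12)
= 1.0302 × 0.946880 = 0.975

$0.975 per bushel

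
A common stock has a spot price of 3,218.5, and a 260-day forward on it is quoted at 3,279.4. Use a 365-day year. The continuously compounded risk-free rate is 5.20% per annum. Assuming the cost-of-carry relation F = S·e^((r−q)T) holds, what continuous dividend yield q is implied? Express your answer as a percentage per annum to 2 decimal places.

From F = S·e^((r−q)T): (r − q) = ln(F/S)/T
ln(3279.4/3218.5) = ln(1.018922) = 0.018745
(r − q) = 0.018745 / (260/365) = 0.026315
q = r − ln(F/S)/T = 0.0520 − 0.026315 = 0.025685
q = 2.57%

2.57%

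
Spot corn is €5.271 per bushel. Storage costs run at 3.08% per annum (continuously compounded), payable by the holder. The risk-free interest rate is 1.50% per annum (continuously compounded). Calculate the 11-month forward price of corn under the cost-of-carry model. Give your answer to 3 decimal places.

€5.497 per bushel

Net carry = r + u − y = 0.0150 + 0.0308 − 0.0000 = 0.0458
F = S·e^((r+u−y)T) = 5.271 · e^(0.0458 × 11/12) = 5.271 · e^0.041983
= 5.271 × 1.042877 = €5.497 per bushel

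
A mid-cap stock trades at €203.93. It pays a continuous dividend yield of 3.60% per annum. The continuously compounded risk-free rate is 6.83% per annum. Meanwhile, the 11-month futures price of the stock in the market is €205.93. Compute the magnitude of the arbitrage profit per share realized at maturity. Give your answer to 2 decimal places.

€4.13 per share

Fair futures: F* = S·e^(carry·T), with carry = (r − q) = 0.0683 − 0.0360 = 0.0323
F* = 203.93 · e^(0.0323 × 11/12) = 203.93 · e^0.029608 = 203.93 × 1.030051 = €210.0583
Market €205.93 < fair €210.0583: forward underpriced → reverse cash-and-carry (short spot, go long the forward).
At maturity, profit = |F_mkt − F*| = |205.93 − 210.0583| = €4.13 per share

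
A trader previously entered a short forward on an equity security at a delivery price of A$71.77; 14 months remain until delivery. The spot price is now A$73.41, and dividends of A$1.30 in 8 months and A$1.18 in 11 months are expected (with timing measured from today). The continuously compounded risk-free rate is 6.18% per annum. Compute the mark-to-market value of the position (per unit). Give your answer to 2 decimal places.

-A$4.27

PV(remaining dividends) I = 1.30·e^(−0.0618·8/12) + 1.18·e^(−0.0618·11/12) = 2.3625
Current forward F = (S − I)·e^(rT) = (73.41 − 2.3625)·e^(0.0618·14/12) = 71.0475 × 1.074763 = 76.3592
Value (long) = (F − K)·e^(−rT) = (76.3592 − 71.77) × 0.930438 = 4.2700
Short position value = −(long value) = -A$4.27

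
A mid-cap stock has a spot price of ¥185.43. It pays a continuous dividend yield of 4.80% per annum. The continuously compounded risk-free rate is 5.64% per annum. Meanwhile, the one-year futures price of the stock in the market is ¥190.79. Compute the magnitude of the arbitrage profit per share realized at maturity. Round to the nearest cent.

Fair futures: F* = S·e^(carry·T), with carry = (r − q) = 0.0564 − 0.0480 = 0.0084
F* = 185.43 · e^(0.0084 × 12/12) = 185.43 · e^0.008400 = 185.43 × 1.008435 = ¥186.9941
Market ¥190.79 > fair ¥186.9941: forward overpriced → cash-and-carry (buy spot, short the forward).
At maturity, profit = |F_mkt − F*| = |190.79 − 186.9941| = ¥3.80 per share

¥3.80 per share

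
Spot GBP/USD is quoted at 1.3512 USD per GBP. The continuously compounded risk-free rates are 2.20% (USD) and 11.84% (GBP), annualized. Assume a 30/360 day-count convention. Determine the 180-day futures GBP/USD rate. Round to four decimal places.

F = S·e^((r_USD − r_GBP)T) = 1.3512 · e^((0.0220 − 0.1184) × 180/360)
= 1.3512 · e^-0.048200 = 1.3512 × 0.952943
F = 1.2876 USD per GBP

1.2876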